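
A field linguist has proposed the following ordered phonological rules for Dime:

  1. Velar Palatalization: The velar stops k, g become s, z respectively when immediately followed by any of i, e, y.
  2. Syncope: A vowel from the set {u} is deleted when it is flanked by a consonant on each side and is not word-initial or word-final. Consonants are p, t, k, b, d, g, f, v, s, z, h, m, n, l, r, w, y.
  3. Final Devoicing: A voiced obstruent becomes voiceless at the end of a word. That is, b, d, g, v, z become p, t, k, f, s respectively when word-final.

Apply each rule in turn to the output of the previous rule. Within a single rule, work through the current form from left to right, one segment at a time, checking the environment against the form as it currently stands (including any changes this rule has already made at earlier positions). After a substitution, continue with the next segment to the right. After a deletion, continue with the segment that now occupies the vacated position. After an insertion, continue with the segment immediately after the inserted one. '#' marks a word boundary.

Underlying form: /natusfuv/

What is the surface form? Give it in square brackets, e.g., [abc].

1 Velar Palatalization: no change — [natusfuv]
2 Syncope: [natusfuv] → [natsfv]
3 Final Devoicing: [natsfv] → [natsff]

[natsff]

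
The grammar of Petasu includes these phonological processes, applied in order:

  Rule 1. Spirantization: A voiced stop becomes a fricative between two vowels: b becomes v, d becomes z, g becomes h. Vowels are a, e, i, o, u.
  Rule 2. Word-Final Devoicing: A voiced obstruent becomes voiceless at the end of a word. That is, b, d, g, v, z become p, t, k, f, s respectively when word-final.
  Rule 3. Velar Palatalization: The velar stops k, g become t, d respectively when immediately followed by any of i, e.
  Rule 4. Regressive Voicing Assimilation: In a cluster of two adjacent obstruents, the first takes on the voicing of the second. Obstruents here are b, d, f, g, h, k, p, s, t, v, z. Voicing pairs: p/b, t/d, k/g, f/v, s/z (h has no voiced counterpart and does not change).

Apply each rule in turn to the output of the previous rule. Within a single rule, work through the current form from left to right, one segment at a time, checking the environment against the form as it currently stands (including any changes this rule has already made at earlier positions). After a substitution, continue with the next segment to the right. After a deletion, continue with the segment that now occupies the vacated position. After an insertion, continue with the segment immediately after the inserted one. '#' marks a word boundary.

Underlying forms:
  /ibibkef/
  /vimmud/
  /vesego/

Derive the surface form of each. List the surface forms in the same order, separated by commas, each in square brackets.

[iviptef], [vimmut], [veseho]

/ibibkef/:
  Rule 1 Spirantization: [ibibkef] → [ivibkef]
  Rule 2 Word-Final Devoicing: no change — [ivibkef]
  Rule 3 Velar Palatalization: [ivibkef] → [ivibtef]
  Rule 4 Regressive Voicing Assimilation: [ivibtef] → [iviptef]
/vimmud/:
  Rule 1 Spirantization: no change — [vimmud]
  Rule 2 Word-Final Devoicing: [vimmud] → [vimmut]
  Rule 3 Velar Palatalization: no change — [vimmut]
  Rule 4 Regressive Voicing Assimilation: no change — [vimmut]
/vesego/:
  Rule 1 Spirantization: [vesego] → [veseho]
  Rule 2 Word-Final Devoicing: no change — [veseho]
  Rule 3 Velar Palatalization: no change — [veseho]
  Rule 4 Regressive Voicing Assimilation: no change — [veseho]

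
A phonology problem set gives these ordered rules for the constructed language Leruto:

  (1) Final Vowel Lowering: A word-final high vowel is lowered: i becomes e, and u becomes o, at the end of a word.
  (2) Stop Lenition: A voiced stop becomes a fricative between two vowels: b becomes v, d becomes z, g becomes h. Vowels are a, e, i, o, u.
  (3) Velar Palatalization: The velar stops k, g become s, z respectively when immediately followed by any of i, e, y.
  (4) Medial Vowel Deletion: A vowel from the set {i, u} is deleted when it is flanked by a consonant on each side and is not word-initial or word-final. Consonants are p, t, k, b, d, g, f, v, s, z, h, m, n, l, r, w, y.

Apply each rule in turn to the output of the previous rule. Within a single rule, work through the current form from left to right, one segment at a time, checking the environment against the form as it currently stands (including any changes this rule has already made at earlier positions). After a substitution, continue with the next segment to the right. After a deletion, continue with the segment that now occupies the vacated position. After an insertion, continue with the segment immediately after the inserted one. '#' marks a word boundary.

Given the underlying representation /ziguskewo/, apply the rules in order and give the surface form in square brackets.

(1) Final Vowel Lowering: no change — [ziguskewo]
(2) Stop Lenition: [ziguskewo] → [zihuskewo]
(3) Velar Palatalization: [zihuskewo] → [zihussewo]
(4) Medial Vowel Deletion: [zihussewo] → [zhssewo]

[zhssewo]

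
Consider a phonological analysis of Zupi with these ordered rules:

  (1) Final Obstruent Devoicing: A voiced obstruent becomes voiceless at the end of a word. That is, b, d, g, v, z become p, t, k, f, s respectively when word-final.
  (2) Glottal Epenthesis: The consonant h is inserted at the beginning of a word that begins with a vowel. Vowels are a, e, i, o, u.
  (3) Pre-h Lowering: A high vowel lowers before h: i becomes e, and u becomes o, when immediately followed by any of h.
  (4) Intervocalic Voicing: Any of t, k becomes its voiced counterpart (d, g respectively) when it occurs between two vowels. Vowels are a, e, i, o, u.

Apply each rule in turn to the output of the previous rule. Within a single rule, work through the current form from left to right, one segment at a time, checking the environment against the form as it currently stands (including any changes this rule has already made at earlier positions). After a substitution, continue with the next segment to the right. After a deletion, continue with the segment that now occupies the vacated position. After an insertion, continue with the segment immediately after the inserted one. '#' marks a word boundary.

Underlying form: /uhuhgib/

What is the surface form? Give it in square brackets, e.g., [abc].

(1) Final Obstruent Devoicing: [uhuhgib] → [uhuhgip]
(2) Glottal Epenthesis: [uhuhgip] → [huhuhgip]
(3) Pre-h Lowering: [huhuhgip] → [hohohgip]
(4) Intervocalic Voicing: no change — [hohohgip]

[hohohgip]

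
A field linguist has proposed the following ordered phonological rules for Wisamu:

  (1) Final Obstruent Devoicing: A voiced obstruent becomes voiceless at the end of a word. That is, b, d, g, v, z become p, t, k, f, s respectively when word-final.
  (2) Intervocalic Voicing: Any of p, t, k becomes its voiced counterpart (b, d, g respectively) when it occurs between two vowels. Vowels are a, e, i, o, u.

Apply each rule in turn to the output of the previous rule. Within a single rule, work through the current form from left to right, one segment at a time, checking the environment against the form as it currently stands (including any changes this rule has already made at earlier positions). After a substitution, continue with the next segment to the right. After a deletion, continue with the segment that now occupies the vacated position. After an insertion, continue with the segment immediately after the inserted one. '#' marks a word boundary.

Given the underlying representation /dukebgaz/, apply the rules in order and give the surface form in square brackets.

(1) Final Obstruent Devoicing: [dukebgaz] → [dukebgas]
(2) Intervocalic Voicing: [dukebgas] → [dugebgas]

[dugebgas]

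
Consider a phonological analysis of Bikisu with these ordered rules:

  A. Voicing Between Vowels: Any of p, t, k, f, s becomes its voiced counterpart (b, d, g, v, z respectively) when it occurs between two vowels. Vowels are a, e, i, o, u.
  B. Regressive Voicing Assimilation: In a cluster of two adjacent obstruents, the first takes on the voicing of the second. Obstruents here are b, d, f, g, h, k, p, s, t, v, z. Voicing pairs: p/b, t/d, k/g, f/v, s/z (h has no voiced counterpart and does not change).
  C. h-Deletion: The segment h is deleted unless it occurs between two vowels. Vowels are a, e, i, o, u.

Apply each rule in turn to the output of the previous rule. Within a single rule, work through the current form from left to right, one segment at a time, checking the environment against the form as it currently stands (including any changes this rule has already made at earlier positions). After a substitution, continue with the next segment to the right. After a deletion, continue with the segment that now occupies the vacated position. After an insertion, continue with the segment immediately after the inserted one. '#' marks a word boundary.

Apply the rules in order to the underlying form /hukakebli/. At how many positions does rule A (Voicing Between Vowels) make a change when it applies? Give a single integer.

2

A Voicing Between Vowels: [hukakebli] → [hugagebli]
B Regressive Voicing Assimilation: no change — [hugagebli]
C h-Deletion: [hugagebli] → [ugagebli]
Rule A changed 2 position(s).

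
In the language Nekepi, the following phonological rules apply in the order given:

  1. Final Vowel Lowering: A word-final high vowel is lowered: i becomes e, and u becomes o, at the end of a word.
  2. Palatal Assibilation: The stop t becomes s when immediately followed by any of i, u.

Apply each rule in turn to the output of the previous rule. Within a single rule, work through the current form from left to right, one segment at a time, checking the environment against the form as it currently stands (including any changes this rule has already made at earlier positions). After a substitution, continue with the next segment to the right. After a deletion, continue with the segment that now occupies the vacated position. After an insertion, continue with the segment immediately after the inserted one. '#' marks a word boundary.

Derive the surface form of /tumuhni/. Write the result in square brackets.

1 Final Vowel Lowering: [tumuhni] → [tumuhne]
2 Palatal Assibilation: [tumuhne] → [sumuhne]

[sumuhne]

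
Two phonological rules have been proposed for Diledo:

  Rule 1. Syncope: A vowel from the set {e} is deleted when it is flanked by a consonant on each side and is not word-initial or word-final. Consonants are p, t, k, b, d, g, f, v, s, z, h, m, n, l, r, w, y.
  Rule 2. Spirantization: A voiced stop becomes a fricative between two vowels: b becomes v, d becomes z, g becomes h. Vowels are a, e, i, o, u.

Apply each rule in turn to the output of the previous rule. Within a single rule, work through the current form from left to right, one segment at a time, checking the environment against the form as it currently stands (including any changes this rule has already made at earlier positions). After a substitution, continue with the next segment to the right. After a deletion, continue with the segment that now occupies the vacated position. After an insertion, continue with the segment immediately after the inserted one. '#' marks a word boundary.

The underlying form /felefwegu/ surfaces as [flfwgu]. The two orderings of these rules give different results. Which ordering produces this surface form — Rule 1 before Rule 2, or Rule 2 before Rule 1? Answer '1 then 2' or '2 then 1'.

1 then 2

Order 1 then 2:
  1 Syncope: [felefwegu] → [flfwgu]
  2 Spirantization: no change — [flfwgu]
  result: [flfwgu]
Order 2 then 1:
  2 Spirantization: [felefwegu] → [felefwehu]
  1 Syncope: [felefwehu] → [flfwhu]
  result: [flfwhu]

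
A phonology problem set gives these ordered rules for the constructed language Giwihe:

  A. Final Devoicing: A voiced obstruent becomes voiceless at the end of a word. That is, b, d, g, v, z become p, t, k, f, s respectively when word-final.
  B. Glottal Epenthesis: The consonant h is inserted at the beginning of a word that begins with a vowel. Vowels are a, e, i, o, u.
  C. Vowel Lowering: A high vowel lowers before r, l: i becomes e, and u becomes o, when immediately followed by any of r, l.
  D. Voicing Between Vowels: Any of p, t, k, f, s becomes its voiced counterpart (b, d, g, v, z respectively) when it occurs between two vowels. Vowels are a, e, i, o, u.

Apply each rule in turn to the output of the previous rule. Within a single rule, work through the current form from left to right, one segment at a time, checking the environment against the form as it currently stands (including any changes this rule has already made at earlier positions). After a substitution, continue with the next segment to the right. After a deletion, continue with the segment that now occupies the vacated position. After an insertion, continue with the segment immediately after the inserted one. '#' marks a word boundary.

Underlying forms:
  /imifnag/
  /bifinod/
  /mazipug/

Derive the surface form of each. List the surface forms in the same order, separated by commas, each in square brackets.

[himifnak], [bivinot], [mazibuk]

/imifnag/:
  A Final Devoicing: [imifnag] → [imifnak]
  B Glottal Epenthesis: [imifnak] → [himifnak]
  C Vowel Lowering: no change — [himifnak]
  D Voicing Between Vowels: no change — [himifnak]
/bifinod/:
  A Final Devoicing: [bifinod] → [bifinot]
  B Glottal Epenthesis: no change — [bifinot]
  C Vowel Lowering: no change — [bifinot]
  D Voicing Between Vowels: [bifinot] → [bivinot]
/mazipug/:
  A Final Devoicing: [mazipug] → [mazipuk]
  B Glottal Epenthesis: no change — [mazipuk]
  C Vowel Lowering: no change — [mazipuk]
  D Voicing Between Vowels: [mazipuk] → [mazibuk]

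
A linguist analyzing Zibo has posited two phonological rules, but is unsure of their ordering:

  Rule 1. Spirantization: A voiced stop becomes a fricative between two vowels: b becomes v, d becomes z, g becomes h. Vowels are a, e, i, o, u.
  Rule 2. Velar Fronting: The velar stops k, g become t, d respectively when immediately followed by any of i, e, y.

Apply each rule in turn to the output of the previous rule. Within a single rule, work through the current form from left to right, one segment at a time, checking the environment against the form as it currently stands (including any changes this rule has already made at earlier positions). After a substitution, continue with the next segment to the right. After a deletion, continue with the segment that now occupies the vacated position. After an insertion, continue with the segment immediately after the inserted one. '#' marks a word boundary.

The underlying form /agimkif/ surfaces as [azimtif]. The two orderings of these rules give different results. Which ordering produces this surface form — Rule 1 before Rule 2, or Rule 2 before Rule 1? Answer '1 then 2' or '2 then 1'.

2 then 1

Order 1 then 2:
  1 Spirantization: [agimkif] → [ahimkif]
  2 Velar Fronting: [ahimkif] → [ahimtif]
  result: [ahimtif]
Order 2 then 1:
  2 Velar Fronting: [agimkif] → [adimtif]
  1 Spirantization: [adimtif] → [azimtif]
  result: [azimtif]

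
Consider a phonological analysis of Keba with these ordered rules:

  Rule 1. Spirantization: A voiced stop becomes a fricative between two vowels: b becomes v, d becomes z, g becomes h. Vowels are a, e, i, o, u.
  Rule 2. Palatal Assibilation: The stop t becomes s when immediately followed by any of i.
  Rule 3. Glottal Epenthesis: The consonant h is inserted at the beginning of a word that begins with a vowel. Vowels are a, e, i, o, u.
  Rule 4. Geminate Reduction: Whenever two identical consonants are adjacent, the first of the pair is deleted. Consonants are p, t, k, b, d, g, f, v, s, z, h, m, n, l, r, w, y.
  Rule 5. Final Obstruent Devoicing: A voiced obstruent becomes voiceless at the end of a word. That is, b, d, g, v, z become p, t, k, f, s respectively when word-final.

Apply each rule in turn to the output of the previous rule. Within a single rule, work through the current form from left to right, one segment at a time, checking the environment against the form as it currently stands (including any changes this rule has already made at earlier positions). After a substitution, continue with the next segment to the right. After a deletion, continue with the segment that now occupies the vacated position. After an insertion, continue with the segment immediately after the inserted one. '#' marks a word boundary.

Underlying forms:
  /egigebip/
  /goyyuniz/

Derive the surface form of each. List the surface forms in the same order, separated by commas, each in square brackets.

/egigebip/:
  Rule 1 Spirantization: [egigebip] → [ehihevip]
  Rule 2 Palatal Assibilation: no change — [ehihevip]
  Rule 3 Glottal Epenthesis: [ehihevip] → [hehihevip]
  Rule 4 Geminate Reduction: no change — [hehihevip]
  Rule 5 Final Obstruent Devoicing: no change — [hehihevip]
/goyyuniz/:
  Rule 1 Spirantization: no change — [goyyuniz]
  Rule 2 Palatal Assibilation: no change — [goyyuniz]
  Rule 3 Glottal Epenthesis: no change — [goyyuniz]
  Rule 4 Geminate Reduction: [goyyuniz] → [goyuniz]
  Rule 5 Final Obstruent Devoicing: [goyuniz] → [goyunis]

[hehihevip], [goyunis]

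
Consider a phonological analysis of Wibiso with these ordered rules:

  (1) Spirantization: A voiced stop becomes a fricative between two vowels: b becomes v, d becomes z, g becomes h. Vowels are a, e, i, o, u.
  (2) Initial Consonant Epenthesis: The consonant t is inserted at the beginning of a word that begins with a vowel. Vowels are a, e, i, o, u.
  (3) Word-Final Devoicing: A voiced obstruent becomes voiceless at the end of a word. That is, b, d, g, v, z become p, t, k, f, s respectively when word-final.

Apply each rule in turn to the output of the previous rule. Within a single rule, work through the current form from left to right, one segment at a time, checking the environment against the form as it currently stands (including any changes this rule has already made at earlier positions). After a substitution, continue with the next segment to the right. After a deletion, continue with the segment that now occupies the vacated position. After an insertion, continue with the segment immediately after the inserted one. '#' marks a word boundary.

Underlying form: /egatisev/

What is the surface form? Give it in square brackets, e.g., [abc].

(1) Spirantization: [egatisev] → [ehatisev]
(2) Initial Consonant Epenthesis: [ehatisev] → [tehatisev]
(3) Word-Final Devoicing: [tehatisev] → [tehatisef]

[tehatisef]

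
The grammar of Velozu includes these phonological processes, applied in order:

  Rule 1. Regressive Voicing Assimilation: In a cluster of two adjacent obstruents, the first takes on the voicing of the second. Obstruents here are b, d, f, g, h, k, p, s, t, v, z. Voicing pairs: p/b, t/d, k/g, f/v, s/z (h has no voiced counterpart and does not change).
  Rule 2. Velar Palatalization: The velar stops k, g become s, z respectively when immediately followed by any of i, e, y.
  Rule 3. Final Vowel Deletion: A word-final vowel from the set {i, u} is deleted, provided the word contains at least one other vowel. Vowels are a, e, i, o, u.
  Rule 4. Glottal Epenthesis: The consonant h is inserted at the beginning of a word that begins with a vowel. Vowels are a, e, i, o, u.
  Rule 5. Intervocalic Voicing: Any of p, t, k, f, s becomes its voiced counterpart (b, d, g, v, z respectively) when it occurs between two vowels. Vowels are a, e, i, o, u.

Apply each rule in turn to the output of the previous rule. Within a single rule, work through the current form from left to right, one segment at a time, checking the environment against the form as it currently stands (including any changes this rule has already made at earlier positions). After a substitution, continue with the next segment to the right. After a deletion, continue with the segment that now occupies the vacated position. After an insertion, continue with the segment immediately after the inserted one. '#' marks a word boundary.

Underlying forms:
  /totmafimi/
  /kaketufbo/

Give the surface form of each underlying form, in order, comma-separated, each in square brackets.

/totmafimi/:
  Rule 1 Regressive Voicing Assimilation: no change — [totmafimi]
  Rule 2 Velar Palatalization: no change — [totmafimi]
  Rule 3 Final Vowel Deletion: [totmafimi] → [totmafim]
  Rule 4 Glottal Epenthesis: no change — [totmafim]
  Rule 5 Intervocalic Voicing: [totmafim] → [totmavim]
/kaketufbo/:
  Rule 1 Regressive Voicing Assimilation: [kaketufbo] → [kaketuvbo]
  Rule 2 Velar Palatalization: [kaketuvbo] → [kasetuvbo]
  Rule 3 Final Vowel Deletion: no change — [kasetuvbo]
  Rule 4 Glottal Epenthesis: no change — [kasetuvbo]
  Rule 5 Intervocalic Voicing: [kasetuvbo] → [kazeduvbo]

[totmavim], [kazeduvbo]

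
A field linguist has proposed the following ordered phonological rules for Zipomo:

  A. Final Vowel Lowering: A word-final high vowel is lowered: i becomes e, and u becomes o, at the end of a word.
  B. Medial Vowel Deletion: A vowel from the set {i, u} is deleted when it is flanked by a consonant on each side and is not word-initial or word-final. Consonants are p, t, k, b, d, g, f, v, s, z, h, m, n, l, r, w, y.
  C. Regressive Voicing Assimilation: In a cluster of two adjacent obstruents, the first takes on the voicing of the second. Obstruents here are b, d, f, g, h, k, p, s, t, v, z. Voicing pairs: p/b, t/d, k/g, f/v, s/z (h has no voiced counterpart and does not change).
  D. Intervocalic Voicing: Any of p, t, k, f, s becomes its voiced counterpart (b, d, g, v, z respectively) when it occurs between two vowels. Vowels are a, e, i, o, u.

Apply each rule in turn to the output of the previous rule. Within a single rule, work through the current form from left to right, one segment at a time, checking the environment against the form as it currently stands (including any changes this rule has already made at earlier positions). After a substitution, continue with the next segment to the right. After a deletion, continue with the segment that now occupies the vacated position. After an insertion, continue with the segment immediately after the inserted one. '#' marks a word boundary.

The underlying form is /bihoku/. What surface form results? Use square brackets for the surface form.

A Final Vowel Lowering: [bihoku] → [bihoko]
B Medial Vowel Deletion: [bihoko] → [bhoko]
C Regressive Voicing Assimilation: [bhoko] → [phoko]
D Intervocalic Voicing: [phoko] → [phogo]

[phogo]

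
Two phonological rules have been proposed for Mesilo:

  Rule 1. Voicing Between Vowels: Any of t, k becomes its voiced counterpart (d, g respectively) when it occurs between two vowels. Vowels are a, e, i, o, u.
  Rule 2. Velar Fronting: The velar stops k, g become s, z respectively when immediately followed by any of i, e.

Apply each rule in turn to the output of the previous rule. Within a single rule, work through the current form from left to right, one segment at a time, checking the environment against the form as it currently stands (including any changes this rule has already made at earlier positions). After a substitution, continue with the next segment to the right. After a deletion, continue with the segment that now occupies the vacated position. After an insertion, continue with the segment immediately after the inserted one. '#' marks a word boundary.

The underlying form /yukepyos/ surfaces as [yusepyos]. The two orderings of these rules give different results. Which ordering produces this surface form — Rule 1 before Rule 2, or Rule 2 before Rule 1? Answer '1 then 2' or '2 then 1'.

2 then 1

Order 1 then 2:
  1 Voicing Between Vowels: [yukepyos] → [yugepyos]
  2 Velar Fronting: [yugepyos] → [yuzepyos]
  result: [yuzepyos]
Order 2 then 1:
  2 Velar Fronting: [yukepyos] → [yusepyos]
  1 Voicing Between Vowels: no change — [yusepyos]
  result: [yusepyos]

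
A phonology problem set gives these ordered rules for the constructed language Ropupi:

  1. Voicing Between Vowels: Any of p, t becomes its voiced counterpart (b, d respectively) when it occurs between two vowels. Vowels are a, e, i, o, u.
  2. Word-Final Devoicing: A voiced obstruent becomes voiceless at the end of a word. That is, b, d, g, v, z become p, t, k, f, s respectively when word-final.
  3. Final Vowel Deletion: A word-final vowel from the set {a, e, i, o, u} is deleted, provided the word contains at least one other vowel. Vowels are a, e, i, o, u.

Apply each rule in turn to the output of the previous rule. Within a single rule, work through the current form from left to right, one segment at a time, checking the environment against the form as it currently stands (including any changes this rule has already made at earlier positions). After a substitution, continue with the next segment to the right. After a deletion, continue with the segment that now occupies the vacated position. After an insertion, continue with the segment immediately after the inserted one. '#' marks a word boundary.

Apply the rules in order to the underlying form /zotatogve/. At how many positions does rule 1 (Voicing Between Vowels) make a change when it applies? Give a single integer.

2

1 Voicing Between Vowels: [zotatogve] → [zodadogve]
2 Word-Final Devoicing: no change — [zodadogve]
3 Final Vowel Deletion: [zodadogve] → [zodadogv]
Rule 1 changed 2 position(s).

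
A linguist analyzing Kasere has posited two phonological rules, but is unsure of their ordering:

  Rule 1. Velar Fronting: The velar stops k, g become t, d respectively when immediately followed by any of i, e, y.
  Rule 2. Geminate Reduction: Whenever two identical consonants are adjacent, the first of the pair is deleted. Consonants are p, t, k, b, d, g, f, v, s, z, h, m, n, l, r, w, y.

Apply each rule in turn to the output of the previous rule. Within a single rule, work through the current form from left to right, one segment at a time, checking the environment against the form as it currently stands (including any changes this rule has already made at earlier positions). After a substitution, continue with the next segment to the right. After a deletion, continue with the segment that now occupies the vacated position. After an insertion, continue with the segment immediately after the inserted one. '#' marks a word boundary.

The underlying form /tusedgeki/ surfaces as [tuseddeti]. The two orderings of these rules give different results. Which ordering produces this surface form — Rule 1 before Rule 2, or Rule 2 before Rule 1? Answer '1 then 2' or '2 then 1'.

Order 1 then 2:
  1 Velar Fronting: [tusedgeki] → [tuseddeti]
  2 Geminate Reduction: [tuseddeti] → [tusedeti]
  result: [tusedeti]
Order 2 then 1:
  2 Geminate Reduction: no change — [tusedgeki]
  1 Velar Fronting: [tusedgeki] → [tuseddeti]
  result: [tuseddeti]

2 then 1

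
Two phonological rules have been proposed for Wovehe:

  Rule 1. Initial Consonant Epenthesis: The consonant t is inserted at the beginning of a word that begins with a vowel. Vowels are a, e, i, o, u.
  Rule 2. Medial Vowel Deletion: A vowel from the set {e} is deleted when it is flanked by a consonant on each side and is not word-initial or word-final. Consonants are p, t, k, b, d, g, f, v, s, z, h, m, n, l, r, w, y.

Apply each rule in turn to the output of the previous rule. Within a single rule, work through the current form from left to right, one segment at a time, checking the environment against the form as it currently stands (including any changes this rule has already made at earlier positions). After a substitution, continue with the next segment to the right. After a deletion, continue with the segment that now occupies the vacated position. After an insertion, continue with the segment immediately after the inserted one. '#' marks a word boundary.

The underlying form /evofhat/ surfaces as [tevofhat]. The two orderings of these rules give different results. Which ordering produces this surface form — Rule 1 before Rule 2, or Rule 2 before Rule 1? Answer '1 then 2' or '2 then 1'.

2 then 1

Order 1 then 2:
  1 Initial Consonant Epenthesis: [evofhat] → [tevofhat]
  2 Medial Vowel Deletion: [tevofhat] → [tvofhat]
  result: [tvofhat]
Order 2 then 1:
  2 Medial Vowel Deletion: no change — [evofhat]
  1 Initial Consonant Epenthesis: [evofhat] → [tevofhat]
  result: [tevofhat]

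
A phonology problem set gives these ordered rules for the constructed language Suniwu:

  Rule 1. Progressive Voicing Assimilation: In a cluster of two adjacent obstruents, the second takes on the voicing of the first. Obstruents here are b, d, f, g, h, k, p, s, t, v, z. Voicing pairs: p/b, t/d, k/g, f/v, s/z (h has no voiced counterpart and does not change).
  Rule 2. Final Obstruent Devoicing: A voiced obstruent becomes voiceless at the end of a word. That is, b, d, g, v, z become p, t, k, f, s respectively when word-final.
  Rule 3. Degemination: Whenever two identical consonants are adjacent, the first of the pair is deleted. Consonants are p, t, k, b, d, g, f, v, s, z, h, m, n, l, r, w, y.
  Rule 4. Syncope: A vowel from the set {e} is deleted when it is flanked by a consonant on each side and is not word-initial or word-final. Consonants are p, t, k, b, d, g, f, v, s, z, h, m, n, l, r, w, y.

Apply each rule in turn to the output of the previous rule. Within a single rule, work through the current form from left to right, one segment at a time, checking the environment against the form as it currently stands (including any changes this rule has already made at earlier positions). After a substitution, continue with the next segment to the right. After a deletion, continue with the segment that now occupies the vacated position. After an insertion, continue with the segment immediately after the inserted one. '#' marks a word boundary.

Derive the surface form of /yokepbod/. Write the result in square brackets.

Rule 1 Progressive Voicing Assimilation: [yokepbod] → [yokeppod]
Rule 2 Final Obstruent Devoicing: [yokeppod] → [yokeppot]
Rule 3 Degemination: [yokeppot] → [yokepot]
Rule 4 Syncope: [yokepot] → [yokpot]

[yokpot]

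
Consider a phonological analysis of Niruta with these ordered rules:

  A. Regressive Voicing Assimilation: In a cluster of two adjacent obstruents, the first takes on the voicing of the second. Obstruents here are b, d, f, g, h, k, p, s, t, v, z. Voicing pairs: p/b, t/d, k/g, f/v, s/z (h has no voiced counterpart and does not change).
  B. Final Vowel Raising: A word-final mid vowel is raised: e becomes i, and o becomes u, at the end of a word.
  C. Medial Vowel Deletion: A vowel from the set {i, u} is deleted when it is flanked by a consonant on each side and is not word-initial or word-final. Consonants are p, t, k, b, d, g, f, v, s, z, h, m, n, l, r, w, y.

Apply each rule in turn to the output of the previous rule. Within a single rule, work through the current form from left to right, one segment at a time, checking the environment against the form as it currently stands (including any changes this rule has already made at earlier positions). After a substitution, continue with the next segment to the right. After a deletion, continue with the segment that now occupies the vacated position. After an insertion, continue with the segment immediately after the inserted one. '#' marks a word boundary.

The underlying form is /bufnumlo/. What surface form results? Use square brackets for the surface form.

A Regressive Voicing Assimilation: no change — [bufnumlo]
B Final Vowel Raising: [bufnumlo] → [bufnumlu]
C Medial Vowel Deletion: [bufnumlu] → [bfnmlu]

[bfnmlu]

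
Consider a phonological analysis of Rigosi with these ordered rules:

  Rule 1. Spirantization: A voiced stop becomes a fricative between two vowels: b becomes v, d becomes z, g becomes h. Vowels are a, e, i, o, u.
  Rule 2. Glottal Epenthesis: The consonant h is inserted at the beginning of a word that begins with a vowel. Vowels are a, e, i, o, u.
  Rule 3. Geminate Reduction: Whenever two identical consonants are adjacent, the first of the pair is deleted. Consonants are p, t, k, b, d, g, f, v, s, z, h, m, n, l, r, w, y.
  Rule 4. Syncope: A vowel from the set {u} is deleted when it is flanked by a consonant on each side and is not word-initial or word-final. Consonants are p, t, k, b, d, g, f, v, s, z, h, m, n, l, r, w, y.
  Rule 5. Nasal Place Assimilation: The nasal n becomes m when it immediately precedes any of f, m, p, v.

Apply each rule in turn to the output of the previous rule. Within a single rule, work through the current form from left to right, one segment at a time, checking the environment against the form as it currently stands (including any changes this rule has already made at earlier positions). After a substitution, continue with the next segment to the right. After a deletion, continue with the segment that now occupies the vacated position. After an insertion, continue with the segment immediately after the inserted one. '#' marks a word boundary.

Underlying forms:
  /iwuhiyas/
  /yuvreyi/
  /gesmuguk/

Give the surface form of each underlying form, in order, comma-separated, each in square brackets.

[hiwhiyas], [yvreyi], [gesmhk]

/iwuhiyas/:
  Rule 1 Spirantization: no change — [iwuhiyas]
  Rule 2 Glottal Epenthesis: [iwuhiyas] → [hiwuhiyas]
  Rule 3 Geminate Reduction: no change — [hiwuhiyas]
  Rule 4 Syncope: [hiwuhiyas] → [hiwhiyas]
  Rule 5 Nasal Place Assimilation: no change — [hiwhiyas]
/yuvreyi/:
  Rule 1 Spirantization: no change — [yuvreyi]
  Rule 2 Glottal Epenthesis: no change — [yuvreyi]
  Rule 3 Geminate Reduction: no change — [yuvreyi]
  Rule 4 Syncope: [yuvreyi] → [yvreyi]
  Rule 5 Nasal Place Assimilation: no change — [yvreyi]
/gesmuguk/:
  Rule 1 Spirantization: [gesmuguk] → [gesmuhuk]
  Rule 2 Glottal Epenthesis: no change — [gesmuhuk]
  Rule 3 Geminate Reduction: no change — [gesmuhuk]
  Rule 4 Syncope: [gesmuhuk] → [gesmhk]
  Rule 5 Nasal Place Assimilation: no change — [gesmhk]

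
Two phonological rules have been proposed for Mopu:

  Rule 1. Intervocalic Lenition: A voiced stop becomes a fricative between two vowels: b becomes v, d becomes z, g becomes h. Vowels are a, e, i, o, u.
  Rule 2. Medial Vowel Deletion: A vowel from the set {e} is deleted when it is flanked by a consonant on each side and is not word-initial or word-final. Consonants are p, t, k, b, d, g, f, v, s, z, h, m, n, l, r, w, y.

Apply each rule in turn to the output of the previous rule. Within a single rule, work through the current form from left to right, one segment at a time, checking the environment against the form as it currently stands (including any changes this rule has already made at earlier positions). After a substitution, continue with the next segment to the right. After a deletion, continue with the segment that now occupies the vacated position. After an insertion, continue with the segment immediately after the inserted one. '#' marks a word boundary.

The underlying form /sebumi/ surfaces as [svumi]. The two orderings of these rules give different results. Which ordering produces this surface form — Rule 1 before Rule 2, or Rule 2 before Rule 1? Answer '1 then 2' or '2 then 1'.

Order 1 then 2:
  1 Intervocalic Lenition: [sebumi] → [sevumi]
  2 Medial Vowel Deletion: [sevumi] → [svumi]
  result: [svumi]
Order 2 then 1:
  2 Medial Vowel Deletion: [sebumi] → [sbumi]
  1 Intervocalic Lenition: no change — [sbumi]
  result: [sbumi]

1 then 2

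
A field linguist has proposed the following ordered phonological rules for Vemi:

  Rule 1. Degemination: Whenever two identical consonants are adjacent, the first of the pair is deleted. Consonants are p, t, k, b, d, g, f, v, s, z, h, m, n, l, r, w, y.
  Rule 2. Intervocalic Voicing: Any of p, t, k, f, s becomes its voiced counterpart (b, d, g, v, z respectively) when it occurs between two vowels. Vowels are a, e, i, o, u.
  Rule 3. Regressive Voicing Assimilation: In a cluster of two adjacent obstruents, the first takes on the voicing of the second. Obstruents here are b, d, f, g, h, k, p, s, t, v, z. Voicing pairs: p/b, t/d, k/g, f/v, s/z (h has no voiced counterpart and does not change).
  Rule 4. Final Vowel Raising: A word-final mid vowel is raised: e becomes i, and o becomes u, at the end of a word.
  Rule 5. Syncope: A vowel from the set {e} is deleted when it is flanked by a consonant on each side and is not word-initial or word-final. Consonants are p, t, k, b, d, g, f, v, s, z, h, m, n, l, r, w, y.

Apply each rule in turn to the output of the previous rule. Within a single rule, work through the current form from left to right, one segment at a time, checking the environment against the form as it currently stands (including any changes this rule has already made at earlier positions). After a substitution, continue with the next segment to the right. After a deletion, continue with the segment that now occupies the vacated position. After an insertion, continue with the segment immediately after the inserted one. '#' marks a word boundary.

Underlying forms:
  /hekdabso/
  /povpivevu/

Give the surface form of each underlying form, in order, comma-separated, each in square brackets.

[hgdapsu], [pofpivvu]

/hekdabso/:
  Rule 1 Degemination: no change — [hekdabso]
  Rule 2 Intervocalic Voicing: no change — [hekdabso]
  Rule 3 Regressive Voicing Assimilation: [hekdabso] → [hegdapso]
  Rule 4 Final Vowel Raising: [hegdapso] → [hegdapsu]
  Rule 5 Syncope: [hegdapsu] → [hgdapsu]
/povpivevu/:
  Rule 1 Degemination: no change — [povpivevu]
  Rule 2 Intervocalic Voicing: no change — [povpivevu]
  Rule 3 Regressive Voicing Assimilation: [povpivevu] → [pofpivevu]
  Rule 4 Final Vowel Raising: no change — [pofpivevu]
  Rule 5 Syncope: [pofpivevu] → [pofpivvu]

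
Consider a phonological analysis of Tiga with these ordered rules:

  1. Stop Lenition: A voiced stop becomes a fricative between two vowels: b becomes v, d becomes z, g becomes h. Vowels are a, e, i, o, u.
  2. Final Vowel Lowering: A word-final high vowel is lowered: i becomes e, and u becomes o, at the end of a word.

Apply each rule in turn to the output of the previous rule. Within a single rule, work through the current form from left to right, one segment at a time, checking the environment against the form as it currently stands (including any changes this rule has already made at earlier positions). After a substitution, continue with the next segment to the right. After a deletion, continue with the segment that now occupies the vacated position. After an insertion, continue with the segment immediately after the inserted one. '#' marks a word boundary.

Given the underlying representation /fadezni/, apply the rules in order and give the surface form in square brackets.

[fazezne]

1 Stop Lenition: [fadezni] → [fazezni]
2 Final Vowel Lowering: [fazezni] → [fazezne]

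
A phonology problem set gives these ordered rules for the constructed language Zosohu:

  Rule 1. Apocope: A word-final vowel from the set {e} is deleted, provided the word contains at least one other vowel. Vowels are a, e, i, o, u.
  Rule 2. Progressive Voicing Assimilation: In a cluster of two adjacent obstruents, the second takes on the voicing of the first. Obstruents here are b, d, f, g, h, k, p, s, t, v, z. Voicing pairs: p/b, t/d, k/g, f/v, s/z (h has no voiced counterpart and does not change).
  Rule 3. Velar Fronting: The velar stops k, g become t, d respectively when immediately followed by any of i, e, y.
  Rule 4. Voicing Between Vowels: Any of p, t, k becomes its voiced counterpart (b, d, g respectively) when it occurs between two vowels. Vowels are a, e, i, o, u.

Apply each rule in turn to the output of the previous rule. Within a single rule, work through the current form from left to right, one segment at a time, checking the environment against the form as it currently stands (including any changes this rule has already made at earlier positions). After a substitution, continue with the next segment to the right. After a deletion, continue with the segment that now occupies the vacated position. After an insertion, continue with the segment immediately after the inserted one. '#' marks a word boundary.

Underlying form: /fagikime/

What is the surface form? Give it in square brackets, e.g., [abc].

[fadidim]

Rule 1 Apocope: [fagikime] → [fagikim]
Rule 2 Progressive Voicing Assimilation: no change — [fagikim]
Rule 3 Velar Fronting: [fagikim] → [faditim]
Rule 4 Voicing Between Vowels: [faditim] → [fadidim]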